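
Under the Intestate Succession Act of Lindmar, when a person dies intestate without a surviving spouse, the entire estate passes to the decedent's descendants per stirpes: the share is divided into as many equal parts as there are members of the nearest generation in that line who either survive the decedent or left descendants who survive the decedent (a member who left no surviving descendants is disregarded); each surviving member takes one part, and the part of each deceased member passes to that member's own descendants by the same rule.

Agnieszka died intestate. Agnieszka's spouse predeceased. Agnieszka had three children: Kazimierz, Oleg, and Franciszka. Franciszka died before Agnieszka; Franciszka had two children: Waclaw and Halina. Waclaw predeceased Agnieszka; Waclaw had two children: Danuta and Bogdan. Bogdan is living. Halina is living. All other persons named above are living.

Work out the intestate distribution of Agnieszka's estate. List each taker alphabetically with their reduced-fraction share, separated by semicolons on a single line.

There is no surviving spouse, so the entire estate passes to Agnieszka's descendants per stirpes.
The estate is divided into 3 equal shares of 1/3 among Kazimierz, Oleg, Franciszka.
Kazimierz is living and takes 1/3.
Oleg is living and takes 1/3.
Franciszka predeceased; the 1/3 allotted to Franciszka's branch passes to Franciszka's issue by representation.
The 1/3 is divided into 2 equal shares of 1/6 among Waclaw, Halina.
Waclaw predeceased; the 1/6 allotted to Waclaw's branch passes to Waclaw's issue by representation.
The 1/6 is divided into 2 equal shares of 1/12 among Danuta, Bogdan.
Danuta is living and takes 1/12.
Bogdan is living and takes 1/12.
Halina is living and takes 1/6.

Bogdan 1/12; Danuta 1/12; Halina 1/6; Kazimierz 1/3; Oleg 1/3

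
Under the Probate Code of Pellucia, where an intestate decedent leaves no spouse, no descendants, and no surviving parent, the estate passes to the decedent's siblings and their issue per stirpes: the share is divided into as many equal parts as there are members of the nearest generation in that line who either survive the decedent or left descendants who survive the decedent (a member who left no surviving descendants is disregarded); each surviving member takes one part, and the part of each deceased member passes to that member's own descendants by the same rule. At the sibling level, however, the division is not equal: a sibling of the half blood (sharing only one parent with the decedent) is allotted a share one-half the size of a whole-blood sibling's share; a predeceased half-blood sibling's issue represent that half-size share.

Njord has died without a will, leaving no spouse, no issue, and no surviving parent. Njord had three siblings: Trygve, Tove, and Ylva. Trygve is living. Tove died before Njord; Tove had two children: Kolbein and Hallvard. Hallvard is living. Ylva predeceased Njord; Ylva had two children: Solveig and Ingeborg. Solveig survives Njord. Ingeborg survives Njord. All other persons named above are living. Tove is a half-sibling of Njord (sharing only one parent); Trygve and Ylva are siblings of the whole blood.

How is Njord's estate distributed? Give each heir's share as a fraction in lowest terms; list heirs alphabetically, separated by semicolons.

Hallvard 1/10; Ingeborg 1/5; Kolbein 1/10; Solveig 1/5; Trygve 2/5

No spouse, descendants, or parent survives, so the estate passes to Njord's siblings per stirpes.
Half-blood siblings count for one-half the weight of whole-blood siblings at the initial division.
Dividing 1 in proportion to weights (total weight 5/2): Trygve (weight 1) → 2/5; Tove (weight 1/2) → 1/5; Ylva (weight 1) → 2/5.
Trygve is living and takes 2/5.
Tove predeceased; the 1/5 allotted to Tove's branch passes to Tove's issue by representation.
The 1/5 is divided into 2 equal shares of 1/10 among Kolbein, Hallvard.
Kolbein is living and takes 1/10.
Hallvard is living and takes 1/10.
Ylva predeceased; the 2/5 allotted to Ylva's branch passes to Ylva's issue by representation.
The 2/5 is divided into 2 equal shares of 1/5 among Solveig, Ingeborg.
Solveig is living and takes 1/5.
Ingeborg is living and takes 1/5.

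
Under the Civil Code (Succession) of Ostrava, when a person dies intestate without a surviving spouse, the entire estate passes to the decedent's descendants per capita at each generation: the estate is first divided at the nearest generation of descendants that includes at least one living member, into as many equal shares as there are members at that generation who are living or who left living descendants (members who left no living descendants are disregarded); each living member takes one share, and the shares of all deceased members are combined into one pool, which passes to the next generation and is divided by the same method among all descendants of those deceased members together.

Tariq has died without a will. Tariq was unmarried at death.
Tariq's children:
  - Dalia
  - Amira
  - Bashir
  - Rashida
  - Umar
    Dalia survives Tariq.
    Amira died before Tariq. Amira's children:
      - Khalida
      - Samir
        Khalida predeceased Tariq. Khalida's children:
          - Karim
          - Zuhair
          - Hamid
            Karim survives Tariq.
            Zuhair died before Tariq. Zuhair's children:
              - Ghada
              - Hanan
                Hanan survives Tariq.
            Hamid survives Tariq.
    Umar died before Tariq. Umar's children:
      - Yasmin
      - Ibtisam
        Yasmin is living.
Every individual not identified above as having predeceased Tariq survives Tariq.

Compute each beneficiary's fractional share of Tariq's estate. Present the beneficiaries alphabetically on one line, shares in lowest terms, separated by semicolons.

Bashir 1/5; Dalia 1/5; Ghada 1/60; Hamid 1/30; Hanan 1/60; Ibtisam 1/10; Karim 1/30; Rashida 1/5; Samir 1/10; Yasmin 1/10

There is no surviving spouse, so the entire estate passes to Tariq's descendants per capita at each generation.
At generation 1 (Dalia, Amira, Bashir, Rashida, Umar) there are 5 shares of (1)/5 = 1/5 each.
Living: Dalia, Bashir, and Rashida — each takes 1/5.
Deceased: Amira and Umar. Their combined 2/5 is pooled and carried to generation 2.
At generation 2 (Khalida, Samir, Yasmin, Ibtisam) there are 4 shares of (2/5)/4 = 1/10 each.
Living: Samir, Yasmin, and Ibtisam — each takes 1/10.
Deceased: Khalida. That 1/10 share is carried to generation 3.
At generation 3 (Karim, Zuhair, Hamid) there are 3 shares of (1/10)/3 = 1/30 each.
Living: Karim and Hamid — each takes 1/30.
Deceased: Zuhair. That 1/30 share is carried to generation 4.
At generation 4 (Ghada, Hanan) there are 2 shares of (1/30)/2 = 1/60 each.
Living: Ghada and Hanan — each takes 1/60.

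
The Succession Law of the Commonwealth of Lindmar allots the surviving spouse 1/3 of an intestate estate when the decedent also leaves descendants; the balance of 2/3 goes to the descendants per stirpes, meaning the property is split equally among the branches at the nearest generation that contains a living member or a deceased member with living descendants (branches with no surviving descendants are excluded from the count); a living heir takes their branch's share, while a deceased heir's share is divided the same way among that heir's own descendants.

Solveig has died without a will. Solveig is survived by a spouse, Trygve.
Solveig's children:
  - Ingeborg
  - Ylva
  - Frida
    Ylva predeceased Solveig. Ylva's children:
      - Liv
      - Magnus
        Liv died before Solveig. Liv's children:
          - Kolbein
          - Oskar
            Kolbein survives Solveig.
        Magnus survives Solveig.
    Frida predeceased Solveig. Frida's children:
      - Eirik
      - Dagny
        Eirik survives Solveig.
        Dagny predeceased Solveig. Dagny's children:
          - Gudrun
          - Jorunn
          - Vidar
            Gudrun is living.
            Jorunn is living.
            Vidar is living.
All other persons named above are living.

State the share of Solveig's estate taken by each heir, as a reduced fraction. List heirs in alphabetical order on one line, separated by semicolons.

Trygve, as surviving spouse, takes 1/3.
The remaining 2/3 passes to Solveig's descendants per stirpes.
The 2/3 is divided into 3 equal shares of 2/9 among Ingeborg, Ylva, Frida.
Ingeborg is living and takes 2/9.
Ylva predeceased; the 2/9 allotted to Ylva's branch passes to Ylva's issue by representation.
The 2/9 is divided into 2 equal shares of 1/9 among Liv, Magnus.
Liv predeceased; the 1/9 allotted to Liv's branch passes to Liv's issue by representation.
The 1/9 is divided into 2 equal shares of 1/18 among Kolbein, Oskar.
Kolbein is living and takes 1/18.
Oskar is living and takes 1/18.
Magnus is living and takes 1/9.
Frida predeceased; the 2/9 allotted to Frida's branch passes to Frida's issue by representation.
The 2/9 is divided into 2 equal shares of 1/9 among Eirik, Dagny.
Eirik is living and takes 1/9.
Dagny predeceased; the 1/9 allotted to Dagny's branch passes to Dagny's issue by representation.
The 1/9 is divided into 3 equal shares of 1/27 among Gudrun, Jorunn, Vidar.
Gudrun is living and takes 1/27.
Jorunn is living and takes 1/27.
Vidar is living and takes 1/27.

Eirik 1/9; Gudrun 1/27; Ingeborg 2/9; Jorunn 1/27; Kolbein 1/18; Magnus 1/9; Oskar 1/18; Trygve 1/3; Vidar 1/27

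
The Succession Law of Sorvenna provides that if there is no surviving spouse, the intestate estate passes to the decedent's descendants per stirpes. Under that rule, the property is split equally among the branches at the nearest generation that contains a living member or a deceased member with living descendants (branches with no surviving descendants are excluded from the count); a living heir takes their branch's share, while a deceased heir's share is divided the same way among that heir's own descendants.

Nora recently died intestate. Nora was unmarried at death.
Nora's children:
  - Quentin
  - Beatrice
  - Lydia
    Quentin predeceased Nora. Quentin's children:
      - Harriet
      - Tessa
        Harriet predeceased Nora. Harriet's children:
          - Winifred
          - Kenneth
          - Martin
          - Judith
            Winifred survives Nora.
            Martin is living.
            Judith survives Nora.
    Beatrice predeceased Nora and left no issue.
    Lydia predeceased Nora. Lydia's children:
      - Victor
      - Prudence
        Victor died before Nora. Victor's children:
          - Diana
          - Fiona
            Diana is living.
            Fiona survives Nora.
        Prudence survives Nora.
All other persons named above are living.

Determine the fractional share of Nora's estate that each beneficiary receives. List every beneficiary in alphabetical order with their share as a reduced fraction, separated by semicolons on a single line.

Diana 1/8; Fiona 1/8; Judith 1/16; Kenneth 1/16; Martin 1/16; Prudence 1/4; Tessa 1/4; Winifred 1/16

There is no surviving spouse, so the entire estate passes to Nora's descendants per stirpes.
Beatrice left no surviving issue, so that branch lapses and is disregarded.
The estate is divided into 2 equal shares of 1/2 among Quentin, Lydia.
Quentin predeceased; the 1/2 allotted to Quentin's branch passes to Quentin's issue by representation.
The 1/2 is divided into 2 equal shares of 1/4 among Harriet, Tessa.
Harriet predeceased; the 1/4 allotted to Harriet's branch passes to Harriet's issue by representation.
The 1/4 is divided into 4 equal shares of 1/16 among Winifred, Kenneth, Martin, Judith.
Winifred is living and takes 1/16.
Kenneth is living and takes 1/16.
Martin is living and takes 1/16.
Judith is living and takes 1/16.
Tessa is living and takes 1/4.
Lydia predeceased; the 1/2 allotted to Lydia's branch passes to Lydia's issue by representation.
The 1/2 is divided into 2 equal shares of 1/4 among Victor, Prudence.
Victor predeceased; the 1/4 allotted to Victor's branch passes to Victor's issue by representation.
The 1/4 is divided into 2 equal shares of 1/8 among Diana, Fiona.
Diana is living and takes 1/8.
Fiona is living and takes 1/8.
Prudence is living and takes 1/4.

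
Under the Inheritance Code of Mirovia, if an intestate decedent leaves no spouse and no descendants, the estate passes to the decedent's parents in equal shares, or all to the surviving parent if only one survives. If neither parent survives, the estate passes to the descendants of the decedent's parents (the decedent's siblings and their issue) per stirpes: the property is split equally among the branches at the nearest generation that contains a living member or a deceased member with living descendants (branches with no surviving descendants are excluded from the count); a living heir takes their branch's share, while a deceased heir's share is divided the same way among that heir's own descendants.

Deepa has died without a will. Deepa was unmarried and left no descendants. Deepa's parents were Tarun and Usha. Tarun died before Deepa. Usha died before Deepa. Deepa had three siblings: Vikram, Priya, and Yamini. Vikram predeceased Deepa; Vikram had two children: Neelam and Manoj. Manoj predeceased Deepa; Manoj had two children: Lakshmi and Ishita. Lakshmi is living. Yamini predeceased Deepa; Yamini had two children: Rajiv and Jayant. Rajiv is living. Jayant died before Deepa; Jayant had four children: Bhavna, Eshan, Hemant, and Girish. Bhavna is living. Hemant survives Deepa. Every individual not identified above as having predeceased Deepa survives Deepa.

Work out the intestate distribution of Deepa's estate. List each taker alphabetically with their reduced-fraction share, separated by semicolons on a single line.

Bhavna 1/24; Eshan 1/24; Girish 1/24; Hemant 1/24; Ishita 1/12; Lakshmi 1/12; Neelam 1/6; Priya 1/3; Rajiv 1/6

Neither parent survives and there are no descendants, so the estate passes to Deepa's siblings and their issue per stirpes.
The estate is divided into 3 equal shares of 1/3 among Vikram, Priya, Yamini.
Vikram predeceased; the 1/3 allotted to Vikram's branch passes to Vikram's issue by representation.
The 1/3 is divided into 2 equal shares of 1/6 among Neelam, Manoj.
Neelam is living and takes 1/6.
Manoj predeceased; the 1/6 allotted to Manoj's branch passes to Manoj's issue by representation.
The 1/6 is divided into 2 equal shares of 1/12 among Lakshmi, Ishita.
Lakshmi is living and takes 1/12.
Ishita is living and takes 1/12.
Priya is living and takes 1/3.
Yamini predeceased; the 1/3 allotted to Yamini's branch passes to Yamini's issue by representation.
The 1/3 is divided into 2 equal shares of 1/6 among Rajiv, Jayant.
Rajiv is living and takes 1/6.
Jayant predeceased; the 1/6 allotted to Jayant's branch passes to Jayant's issue by representation.
The 1/6 is divided into 4 equal shares of 1/24 among Bhavna, Eshan, Hemant, Girish.
Bhavna is living and takes 1/24.
Eshan is living and takes 1/24.
Hemant is living and takes 1/24.
Girish is living and takes 1/24.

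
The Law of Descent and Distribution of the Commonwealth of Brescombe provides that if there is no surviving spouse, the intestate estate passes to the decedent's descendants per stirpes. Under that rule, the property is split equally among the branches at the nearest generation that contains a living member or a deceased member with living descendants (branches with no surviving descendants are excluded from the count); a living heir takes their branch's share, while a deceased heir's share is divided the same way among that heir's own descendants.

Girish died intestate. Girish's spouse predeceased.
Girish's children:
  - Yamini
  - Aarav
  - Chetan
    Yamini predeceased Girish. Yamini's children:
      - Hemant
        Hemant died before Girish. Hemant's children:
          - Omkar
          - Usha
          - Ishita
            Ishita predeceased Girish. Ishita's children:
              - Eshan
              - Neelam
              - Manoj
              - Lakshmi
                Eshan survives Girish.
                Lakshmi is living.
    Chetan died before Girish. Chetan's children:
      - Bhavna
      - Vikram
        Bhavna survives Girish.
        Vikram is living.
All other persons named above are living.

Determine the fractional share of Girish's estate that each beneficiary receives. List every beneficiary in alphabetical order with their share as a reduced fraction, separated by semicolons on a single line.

There is no surviving spouse, so the entire estate passes to Girish's descendants per stirpes.
The estate is divided into 3 equal shares of 1/3 among Yamini, Aarav, Chetan.
Yamini predeceased; the 1/3 allotted to Yamini's branch passes to Yamini's issue by representation.
Hemant's line is the sole branch at this level, so the full 1/3 passes to Hemant's issue by representation.
The 1/3 is divided into 3 equal shares of 1/9 among Omkar, Usha, Ishita.
Omkar is living and takes 1/9.
Usha is living and takes 1/9.
Ishita predeceased; the 1/9 allotted to Ishita's branch passes to Ishita's issue by representation.
The 1/9 is divided into 4 equal shares of 1/36 among Eshan, Neelam, Manoj, Lakshmi.
Eshan is living and takes 1/36.
Neelam is living and takes 1/36.
Manoj is living and takes 1/36.
Lakshmi is living and takes 1/36.
Aarav is living and takes 1/3.
Chetan predeceased; the 1/3 allotted to Chetan's branch passes to Chetan's issue by representation.
The 1/3 is divided into 2 equal shares of 1/6 among Bhavna, Vikram.
Bhavna is living and takes 1/6.
Vikram is living and takes 1/6.

Aarav 1/3; Bhavna 1/6; Eshan 1/36; Lakshmi 1/36; Manoj 1/36; Neelam 1/36; Omkar 1/9; Usha 1/9; Vikram 1/6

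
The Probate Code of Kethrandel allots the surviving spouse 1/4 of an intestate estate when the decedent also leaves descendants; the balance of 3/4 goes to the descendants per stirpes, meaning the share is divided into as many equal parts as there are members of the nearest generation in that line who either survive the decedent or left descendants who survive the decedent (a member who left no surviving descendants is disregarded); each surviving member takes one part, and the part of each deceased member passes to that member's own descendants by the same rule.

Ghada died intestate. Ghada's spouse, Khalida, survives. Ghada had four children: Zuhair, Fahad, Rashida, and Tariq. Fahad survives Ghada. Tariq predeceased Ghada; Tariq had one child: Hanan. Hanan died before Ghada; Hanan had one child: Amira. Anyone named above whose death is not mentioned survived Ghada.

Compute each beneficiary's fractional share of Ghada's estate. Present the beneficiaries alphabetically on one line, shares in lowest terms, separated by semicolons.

Khalida, as surviving spouse, takes 1/4.
The remaining 3/4 passes to Ghada's descendants per stirpes.
The 3/4 is divided into 4 equal shares of 3/16 among Zuhair, Fahad, Rashida, Tariq.
Zuhair is living and takes 3/16.
Fahad is living and takes 3/16.
Rashida is living and takes 3/16.
Tariq predeceased; the 3/16 allotted to Tariq's branch passes to Tariq's issue by representation.
Hanan's line is the sole branch at this level, so the full 3/16 passes to Hanan's issue by representation.
Amira is the sole taker at this level and receives the full 3/16.

Amira 3/16; Fahad 3/16; Khalida 1/4; Rashida 3/16; Zuhair 3/16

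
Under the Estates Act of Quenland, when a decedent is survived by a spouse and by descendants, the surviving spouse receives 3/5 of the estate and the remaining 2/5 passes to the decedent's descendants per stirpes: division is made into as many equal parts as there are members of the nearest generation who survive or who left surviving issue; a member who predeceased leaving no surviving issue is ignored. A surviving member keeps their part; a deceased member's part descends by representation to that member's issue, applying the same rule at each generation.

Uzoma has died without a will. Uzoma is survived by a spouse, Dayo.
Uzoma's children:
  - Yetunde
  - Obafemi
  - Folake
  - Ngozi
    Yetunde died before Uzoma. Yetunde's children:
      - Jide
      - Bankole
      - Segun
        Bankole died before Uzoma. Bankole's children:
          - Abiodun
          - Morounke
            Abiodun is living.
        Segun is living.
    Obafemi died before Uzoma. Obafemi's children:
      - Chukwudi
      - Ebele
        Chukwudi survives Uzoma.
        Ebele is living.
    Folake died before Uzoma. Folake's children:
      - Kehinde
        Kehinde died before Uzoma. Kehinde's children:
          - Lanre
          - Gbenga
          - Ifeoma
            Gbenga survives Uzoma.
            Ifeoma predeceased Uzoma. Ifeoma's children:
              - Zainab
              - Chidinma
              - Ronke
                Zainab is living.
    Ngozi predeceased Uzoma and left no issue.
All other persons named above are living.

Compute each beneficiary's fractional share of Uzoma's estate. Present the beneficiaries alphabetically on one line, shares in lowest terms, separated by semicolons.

Abiodun 1/45; Chidinma 2/135; Chukwudi 1/15; Dayo 3/5; Ebele 1/15; Gbenga 2/45; Jide 2/45; Lanre 2/45; Morounke 1/45; Ronke 2/135; Segun 2/45; Zainab 2/135

Dayo, as surviving spouse, takes 3/5.
The remaining 2/5 passes to Uzoma's descendants per stirpes.
Ngozi left no surviving issue, so that branch lapses and is disregarded.
The 2/5 is divided into 3 equal shares of 2/15 among Yetunde, Obafemi, Folake.
Yetunde predeceased; the 2/15 allotted to Yetunde's branch passes to Yetunde's issue by representation.
The 2/15 is divided into 3 equal shares of 2/45 among Jide, Bankole, Segun.
Jide is living and takes 2/45.
Bankole predeceased; the 2/45 allotted to Bankole's branch passes to Bankole's issue by representation.
The 2/45 is divided into 2 equal shares of 1/45 among Abiodun, Morounke.
Abiodun is living and takes 1/45.
Morounke is living and takes 1/45.
Segun is living and takes 2/45.
Obafemi predeceased; the 2/15 allotted to Obafemi's branch passes to Obafemi's issue by representation.
The 2/15 is divided into 2 equal shares of 1/15 among Chukwudi, Ebele.
Chukwudi is living and takes 1/15.
Ebele is living and takes 1/15.
Folake predeceased; the 2/15 allotted to Folake's branch passes to Folake's issue by representation.
Kehinde's line is the sole branch at this level, so the full 2/15 passes to Kehinde's issue by representation.
The 2/15 is divided into 3 equal shares of 2/45 among Lanre, Gbenga, Ifeoma.
Lanre is living and takes 2/45.
Gbenga is living and takes 2/45.
Ifeoma predeceased; the 2/45 allotted to Ifeoma's branch passes to Ifeoma's issue by representation.
The 2/45 is divided into 3 equal shares of 2/135 among Zainab, Chidinma, Ronke.
Zainab is living and takes 2/135.
Chidinma is living and takes 2/135.
Ronke is living and takes 2/135.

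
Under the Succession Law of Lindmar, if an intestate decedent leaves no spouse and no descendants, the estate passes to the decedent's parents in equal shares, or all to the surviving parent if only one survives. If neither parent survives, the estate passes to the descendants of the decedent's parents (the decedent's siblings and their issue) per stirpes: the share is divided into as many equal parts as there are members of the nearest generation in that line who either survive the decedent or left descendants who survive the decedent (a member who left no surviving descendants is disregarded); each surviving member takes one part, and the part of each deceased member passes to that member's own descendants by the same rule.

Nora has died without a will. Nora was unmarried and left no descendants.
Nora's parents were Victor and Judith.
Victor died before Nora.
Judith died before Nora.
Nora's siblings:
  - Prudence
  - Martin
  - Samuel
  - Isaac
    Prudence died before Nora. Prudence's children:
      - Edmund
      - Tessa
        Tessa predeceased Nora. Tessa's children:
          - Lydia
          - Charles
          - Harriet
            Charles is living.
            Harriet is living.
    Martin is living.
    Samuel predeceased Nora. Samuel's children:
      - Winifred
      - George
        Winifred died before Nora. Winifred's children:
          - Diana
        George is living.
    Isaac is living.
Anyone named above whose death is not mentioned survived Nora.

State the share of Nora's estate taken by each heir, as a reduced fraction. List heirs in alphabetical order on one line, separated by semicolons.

Charles 1/24; Diana 1/8; Edmund 1/8; George 1/8; Harriet 1/24; Isaac 1/4; Lydia 1/24; Martin 1/4

Neither parent survives and there are no descendants, so the estate passes to Nora's siblings and their issue per stirpes.
The estate is divided into 4 equal shares of 1/4 among Prudence, Martin, Samuel, Isaac.
Prudence predeceased; the 1/4 allotted to Prudence's branch passes to Prudence's issue by representation.
The 1/4 is divided into 2 equal shares of 1/8 among Edmund, Tessa.
Edmund is living and takes 1/8.
Tessa predeceased; the 1/8 allotted to Tessa's branch passes to Tessa's issue by representation.
The 1/8 is divided into 3 equal shares of 1/24 among Lydia, Charles, Harriet.
Lydia is living and takes 1/24.
Charles is living and takes 1/24.
Harriet is living and takes 1/24.
Martin is living and takes 1/4.
Samuel predeceased; the 1/4 allotted to Samuel's branch passes to Samuel's issue by representation.
The 1/4 is divided into 2 equal shares of 1/8 among Winifred, George.
Winifred predeceased; the 1/8 allotted to Winifred's branch passes to Winifred's issue by representation.
Diana is the sole taker at this level and receives the full 1/8.
George is living and takes 1/8.
Isaac is living and takes 1/4.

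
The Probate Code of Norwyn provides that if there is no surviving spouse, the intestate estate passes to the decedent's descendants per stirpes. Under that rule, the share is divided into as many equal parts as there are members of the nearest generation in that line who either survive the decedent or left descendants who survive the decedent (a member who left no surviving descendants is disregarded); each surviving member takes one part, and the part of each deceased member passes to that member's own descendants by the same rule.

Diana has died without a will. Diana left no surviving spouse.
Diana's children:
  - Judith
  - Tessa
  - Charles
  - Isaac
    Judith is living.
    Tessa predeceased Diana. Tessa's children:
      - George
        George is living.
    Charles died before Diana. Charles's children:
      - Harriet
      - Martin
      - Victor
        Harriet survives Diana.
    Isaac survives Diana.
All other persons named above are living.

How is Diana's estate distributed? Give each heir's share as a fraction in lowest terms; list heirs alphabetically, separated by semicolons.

There is no surviving spouse, so the entire estate passes to Diana's descendants per stirpes.
The estate is divided into 4 equal shares of 1/4 among Judith, Tessa, Charles, Isaac.
Judith is living and takes 1/4.
Tessa predeceased; the 1/4 allotted to Tessa's branch passes to Tessa's issue by representation.
George is the sole taker at this level and receives the full 1/4.
Charles predeceased; the 1/4 allotted to Charles's branch passes to Charles's issue by representation.
The 1/4 is divided into 3 equal shares of 1/12 among Harriet, Martin, Victor.
Harriet is living and takes 1/12.
Martin is living and takes 1/12.
Victor is living and takes 1/12.
Isaac is living and takes 1/4.

George 1/4; Harriet 1/12; Isaac 1/4; Judith 1/4; Martin 1/12; Victor 1/12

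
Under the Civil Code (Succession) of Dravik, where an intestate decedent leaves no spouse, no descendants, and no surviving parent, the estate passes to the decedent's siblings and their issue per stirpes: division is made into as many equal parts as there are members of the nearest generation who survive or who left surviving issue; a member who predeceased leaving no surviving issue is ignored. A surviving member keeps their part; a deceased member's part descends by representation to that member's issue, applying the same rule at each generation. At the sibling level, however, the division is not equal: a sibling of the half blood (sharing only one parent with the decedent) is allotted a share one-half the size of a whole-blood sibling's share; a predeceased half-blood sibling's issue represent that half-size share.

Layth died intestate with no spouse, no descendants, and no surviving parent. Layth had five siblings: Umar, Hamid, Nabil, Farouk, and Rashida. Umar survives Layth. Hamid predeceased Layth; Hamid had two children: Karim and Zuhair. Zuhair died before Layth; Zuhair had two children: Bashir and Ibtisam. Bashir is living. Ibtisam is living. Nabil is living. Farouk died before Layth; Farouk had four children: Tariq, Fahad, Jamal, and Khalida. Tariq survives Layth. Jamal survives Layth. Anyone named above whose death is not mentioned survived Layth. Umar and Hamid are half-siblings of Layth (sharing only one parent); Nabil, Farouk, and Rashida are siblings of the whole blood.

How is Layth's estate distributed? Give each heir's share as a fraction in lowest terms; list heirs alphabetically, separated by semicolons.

Bashir 1/32; Fahad 1/16; Ibtisam 1/32; Jamal 1/16; Karim 1/16; Khalida 1/16; Nabil 1/4; Rashida 1/4; Tariq 1/16; Umar 1/8

No spouse, descendants, or parent survives, so the estate passes to Layth's siblings per stirpes.
Half-blood siblings count for one-half the weight of whole-blood siblings at the initial division.
Dividing 1 in proportion to weights (total weight 4): Umar (weight 1/2) → 1/8; Hamid (weight 1/2) → 1/8; Nabil (weight 1) → 1/4; Farouk (weight 1) → 1/4; Rashida (weight 1) → 1/4.
Umar is living and takes 1/8.
Hamid predeceased; the 1/8 allotted to Hamid's branch passes to Hamid's issue by representation.
The 1/8 is divided into 2 equal shares of 1/16 among Karim, Zuhair.
Karim is living and takes 1/16.
Zuhair predeceased; the 1/16 allotted to Zuhair's branch passes to Zuhair's issue by representation.
The 1/16 is divided into 2 equal shares of 1/32 among Bashir, Ibtisam.
Bashir is living and takes 1/32.
Ibtisam is living and takes 1/32.
Nabil is living and takes 1/4.
Farouk predeceased; the 1/4 allotted to Farouk's branch passes to Farouk's issue by representation.
The 1/4 is divided into 4 equal shares of 1/16 among Tariq, Fahad, Jamal, Khalida.
Tariq is living and takes 1/16.
Fahad is living and takes 1/16.
Jamal is living and takes 1/16.
Khalida is living and takes 1/16.
Rashida is living and takes 1/4.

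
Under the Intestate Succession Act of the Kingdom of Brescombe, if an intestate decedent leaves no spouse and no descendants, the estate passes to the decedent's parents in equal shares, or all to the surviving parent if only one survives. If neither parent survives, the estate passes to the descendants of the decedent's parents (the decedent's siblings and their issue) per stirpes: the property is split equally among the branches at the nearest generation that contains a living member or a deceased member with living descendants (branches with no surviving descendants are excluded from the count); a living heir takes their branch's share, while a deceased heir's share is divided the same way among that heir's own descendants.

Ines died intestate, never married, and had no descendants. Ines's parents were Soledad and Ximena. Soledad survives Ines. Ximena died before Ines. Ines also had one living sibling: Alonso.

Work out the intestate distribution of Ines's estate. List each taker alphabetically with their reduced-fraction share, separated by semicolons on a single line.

Only one parent, Soledad, survives, so Soledad takes the entire estate. The siblings take nothing because a surviving parent has priority.

Soledad 1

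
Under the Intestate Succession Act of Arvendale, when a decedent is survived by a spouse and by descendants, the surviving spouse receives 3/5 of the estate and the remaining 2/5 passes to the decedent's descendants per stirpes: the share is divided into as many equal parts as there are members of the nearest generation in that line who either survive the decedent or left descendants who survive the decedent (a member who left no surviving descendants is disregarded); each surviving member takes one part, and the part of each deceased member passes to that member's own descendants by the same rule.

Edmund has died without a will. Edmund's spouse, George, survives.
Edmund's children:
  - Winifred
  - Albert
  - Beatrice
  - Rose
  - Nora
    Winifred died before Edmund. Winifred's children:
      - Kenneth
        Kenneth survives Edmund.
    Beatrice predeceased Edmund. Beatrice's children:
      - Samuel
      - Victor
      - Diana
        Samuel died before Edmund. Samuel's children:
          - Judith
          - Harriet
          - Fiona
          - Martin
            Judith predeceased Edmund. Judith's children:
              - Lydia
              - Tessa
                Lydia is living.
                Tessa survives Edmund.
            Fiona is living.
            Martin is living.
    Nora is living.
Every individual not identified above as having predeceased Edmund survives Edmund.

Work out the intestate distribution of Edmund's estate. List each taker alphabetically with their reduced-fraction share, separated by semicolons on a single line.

Albert 2/25; Diana 2/75; Fiona 1/150; George 3/5; Harriet 1/150; Kenneth 2/25; Lydia 1/300; Martin 1/150; Nora 2/25; Rose 2/25; Tessa 1/300; Victor 2/75

George, as surviving spouse, takes 3/5.
The remaining 2/5 passes to Edmund's descendants per stirpes.
The 2/5 is divided into 5 equal shares of 2/25 among Winifred, Albert, Beatrice, Rose, Nora.
Winifred predeceased; the 2/25 allotted to Winifred's branch passes to Winifred's issue by representation.
Kenneth is the sole taker at this level and receives the full 2/25.
Albert is living and takes 2/25.
Beatrice predeceased; the 2/25 allotted to Beatrice's branch passes to Beatrice's issue by representation.
The 2/25 is divided into 3 equal shares of 2/75 among Samuel, Victor, Diana.
Samuel predeceased; the 2/75 allotted to Samuel's branch passes to Samuel's issue by representation.
The 2/75 is divided into 4 equal shares of 1/150 among Judith, Harriet, Fiona, Martin.
Judith predeceased; the 1/150 allotted to Judith's branch passes to Judith's issue by representation.
The 1/150 is divided into 2 equal shares of 1/300 among Lydia, Tessa.
Lydia is living and takes 1/300.
Tessa is living and takes 1/300.
Harriet is living and takes 1/150.
Fiona is living and takes 1/150.
Martin is living and takes 1/150.
Victor is living and takes 2/75.
Diana is living and takes 2/75.
Rose is living and takes 2/25.
Nora is living and takes 2/25.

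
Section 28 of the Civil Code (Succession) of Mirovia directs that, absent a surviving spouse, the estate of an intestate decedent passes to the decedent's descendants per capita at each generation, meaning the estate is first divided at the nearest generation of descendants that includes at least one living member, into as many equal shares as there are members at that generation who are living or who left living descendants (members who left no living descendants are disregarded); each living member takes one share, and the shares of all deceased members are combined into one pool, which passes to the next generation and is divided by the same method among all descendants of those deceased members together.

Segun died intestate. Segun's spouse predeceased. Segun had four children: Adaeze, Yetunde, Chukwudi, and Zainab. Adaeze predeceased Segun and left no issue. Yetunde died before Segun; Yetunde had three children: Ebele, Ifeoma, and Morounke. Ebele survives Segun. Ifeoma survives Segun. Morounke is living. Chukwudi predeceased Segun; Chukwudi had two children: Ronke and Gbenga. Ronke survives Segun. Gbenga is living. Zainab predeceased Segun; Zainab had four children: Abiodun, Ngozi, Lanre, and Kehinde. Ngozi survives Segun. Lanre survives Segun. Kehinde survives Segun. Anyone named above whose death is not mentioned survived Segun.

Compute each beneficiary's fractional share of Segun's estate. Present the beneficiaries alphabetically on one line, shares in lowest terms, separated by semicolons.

Abiodun 1/9; Ebele 1/9; Gbenga 1/9; Ifeoma 1/9; Kehinde 1/9; Lanre 1/9; Morounke 1/9; Ngozi 1/9; Ronke 1/9

There is no surviving spouse, so the entire estate passes to Segun's descendants per capita at each generation.
No one at generation 1 (Yetunde, Chukwudi, Zainab) is living; moving to the next generation.
At generation 2 (Ebele, Ifeoma, Morounke, Ronke, Gbenga, Abiodun, Ngozi, Lanre, Kehinde) there are 9 shares of (1)/9 = 1/9 each.
Living: Ebele, Ifeoma, Morounke, Ronke, Gbenga, Abiodun, Ngozi, Lanre, and Kehinde — each takes 1/9.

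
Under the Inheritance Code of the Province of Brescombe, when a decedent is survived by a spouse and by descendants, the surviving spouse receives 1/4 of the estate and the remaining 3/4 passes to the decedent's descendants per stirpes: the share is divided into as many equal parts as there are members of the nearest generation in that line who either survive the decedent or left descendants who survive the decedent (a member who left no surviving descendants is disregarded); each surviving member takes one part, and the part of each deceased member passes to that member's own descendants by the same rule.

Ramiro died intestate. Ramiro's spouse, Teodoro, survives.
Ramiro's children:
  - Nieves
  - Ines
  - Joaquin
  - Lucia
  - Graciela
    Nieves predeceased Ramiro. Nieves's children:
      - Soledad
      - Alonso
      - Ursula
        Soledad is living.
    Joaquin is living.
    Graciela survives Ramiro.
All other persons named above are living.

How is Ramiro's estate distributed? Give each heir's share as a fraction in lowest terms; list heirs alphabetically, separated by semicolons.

Teodoro, as surviving spouse, takes 1/4.
The remaining 3/4 passes to Ramiro's descendants per stirpes.
The 3/4 is divided into 5 equal shares of 3/20 among Nieves, Ines, Joaquin, Lucia, Graciela.
Nieves predeceased; the 3/20 allotted to Nieves's branch passes to Nieves's issue by representation.
The 3/20 is divided into 3 equal shares of 1/20 among Soledad, Alonso, Ursula.
Soledad is living and takes 1/20.
Alonso is living and takes 1/20.
Ursula is living and takes 1/20.
Ines is living and takes 3/20.
Joaquin is living and takes 3/20.
Lucia is living and takes 3/20.
Graciela is living and takes 3/20.

Alonso 1/20; Graciela 3/20; Ines 3/20; Joaquin 3/20; Lucia 3/20; Soledad 1/20; Teodoro 1/4; Ursula 1/20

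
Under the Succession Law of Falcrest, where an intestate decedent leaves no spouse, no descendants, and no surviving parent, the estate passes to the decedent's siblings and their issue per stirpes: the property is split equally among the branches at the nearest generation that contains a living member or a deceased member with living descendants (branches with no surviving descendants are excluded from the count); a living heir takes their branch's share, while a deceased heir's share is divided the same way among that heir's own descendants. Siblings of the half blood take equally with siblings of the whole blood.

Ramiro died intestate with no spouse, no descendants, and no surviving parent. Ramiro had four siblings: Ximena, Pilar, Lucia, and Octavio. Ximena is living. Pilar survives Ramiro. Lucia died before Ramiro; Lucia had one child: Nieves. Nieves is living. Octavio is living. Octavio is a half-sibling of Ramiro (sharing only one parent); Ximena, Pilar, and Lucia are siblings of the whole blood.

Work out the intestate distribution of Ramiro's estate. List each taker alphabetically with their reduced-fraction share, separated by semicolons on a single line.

No spouse, descendants, or parent survives, so the estate passes to Ramiro's siblings per stirpes.
Half-blood and whole-blood siblings take equally under the stated rule.
The estate is divided into 4 equal shares of 1/4 among Ximena, Pilar, Lucia, Octavio.
Ximena is living and takes 1/4.
Pilar is living and takes 1/4.
Lucia predeceased; the 1/4 allotted to Lucia's branch passes to Lucia's issue by representation.
Nieves is the sole taker at this level and receives the full 1/4.
Octavio is living and takes 1/4.

Nieves 1/4; Octavio 1/4; Pilar 1/4; Ximena 1/4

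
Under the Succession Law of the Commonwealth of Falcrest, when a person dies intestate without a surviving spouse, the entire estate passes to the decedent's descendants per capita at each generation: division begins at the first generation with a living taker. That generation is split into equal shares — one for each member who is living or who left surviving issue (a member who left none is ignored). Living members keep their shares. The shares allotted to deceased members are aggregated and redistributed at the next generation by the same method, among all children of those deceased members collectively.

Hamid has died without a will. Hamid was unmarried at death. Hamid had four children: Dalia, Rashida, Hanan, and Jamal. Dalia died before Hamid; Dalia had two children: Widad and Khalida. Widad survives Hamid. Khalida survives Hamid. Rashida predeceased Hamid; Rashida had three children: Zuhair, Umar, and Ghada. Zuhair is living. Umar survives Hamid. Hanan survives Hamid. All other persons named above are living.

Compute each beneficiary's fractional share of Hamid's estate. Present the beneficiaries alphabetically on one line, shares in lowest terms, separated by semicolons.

There is no surviving spouse, so the entire estate passes to Hamid's descendants per capita at each generation.
At generation 1 (Dalia, Rashida, Hanan, Jamal) there are 4 shares of (1)/4 = 1/4 each.
Living: Hanan and Jamal — each takes 1/4.
Deceased: Dalia and Rashida. Their combined 1/2 is pooled and carried to generation 2.
At generation 2 (Widad, Khalida, Zuhair, Umar, Ghada) there are 5 shares of (1/2)/5 = 1/10 each.
Living: Widad, Khalida, Zuhair, Umar, and Ghada — each takes 1/10.

Ghada 1/10; Hanan 1/4; Jamal 1/4; Khalida 1/10; Umar 1/10; Widad 1/10; Zuhair 1/10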